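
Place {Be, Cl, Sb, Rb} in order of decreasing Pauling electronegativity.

Cl > Sb > Be > Rb

Be is in period 2, group 2; Cl is in period 3, group 17; Rb is in period 5, group 1; Sb is in period 5, group 15.
Atoms toward the upper right of the periodic table pull bonding electrons most strongly.
These span different periods and groups, so the two trends combine.
Be > Rb: both effects reinforce here, so Be is clearly the higher of the two.
Sb > Be: the two effects oppose for this pair; the across-period effect wins (2.05 vs 1.57).
Cl > Sb: both effects reinforce here, so Cl is clearly the higher of the two.
For reference (Pauling): Be 1.57, Cl 3.16, Rb 0.82, Sb 2.05.
So from highest to lowest: Cl > Sb > Be > Rb.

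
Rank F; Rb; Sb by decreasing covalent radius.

F is in period 2, group 17; Rb is in period 5, group 1; Sb is in period 5, group 15.
Across a period the added protons contract the valence shell; down a group each new principal shell makes the atom larger.
Neither a single period nor a single group — weigh both effects.
Sb > F: both effects reinforce here, so Sb is clearly the larger of the two.
Rb > Sb: Rb lies to the left of Sb in period 5, so the across-period effect alone puts Rb larger.
Tabulated atomic radius (pm): F 64, Rb 210, Sb 140.
So from largest to smallest: Rb > Sb > F.

Rb > Sb > F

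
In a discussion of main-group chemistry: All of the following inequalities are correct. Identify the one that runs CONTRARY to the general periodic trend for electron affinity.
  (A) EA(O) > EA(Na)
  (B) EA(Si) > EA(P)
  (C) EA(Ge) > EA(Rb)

(B)

The general trend: electron affinity increases across a period and decreases down a group.
(A) O (period 2, group 16) vs Na (period 3, group 1): the stated order agrees with the simple trend.
(B) Si (period 3, group 14) vs P (period 3, group 15): the stated order contradicts the simple trend.
(C) Ge (period 4, group 14) vs Rb (period 5, group 1): the stated order agrees with the simple trend.
The exception is (B): adding an electron to P's half-filled 3p³ is unfavourable, so Si (3p²) has the more exothermic EA.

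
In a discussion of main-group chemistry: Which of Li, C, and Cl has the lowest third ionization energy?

Cl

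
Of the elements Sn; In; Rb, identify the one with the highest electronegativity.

Smaller atoms with higher effective nuclear charge are more electronegative.
All lie in period 5, so electronegativity increases left to right.
The highest electronegativity among these belongs to Sn.

Sn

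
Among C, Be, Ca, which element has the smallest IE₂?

Ca

After 1 electron has been removed, what remains? C⁺ still has 3 valence electrons; Be⁺ still has 1 valence electron; Ca⁺ still has 1 valence electron.
All are still removing valence electrons, so compare the +1 ions as you would atoms: IE_2 generally rises across a period (higher Z_eff) and falls down a group (larger shell), subject to the usual subshell exceptions.
Valence configurations: C⁺ [He]2s²2p¹, Be⁺ [He]2s¹, Ca⁺ [Ar]4s¹.
Approximate IE_2 values (kJ/mol): C 2353, Be 1757, Ca 1145.
Putting it together, IE_2: Ca < Be < C.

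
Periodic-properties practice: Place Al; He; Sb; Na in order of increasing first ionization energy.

Na < Al < Sb < He

He is in period 1, group 18; Na is in period 3, group 1; Al is in period 3, group 13; Sb is in period 5, group 15.
Removing the outermost electron gets harder across a period and easier down a group.
Neither a single period nor a single group — weigh both effects.
Al > Na: both are in period 3; the period trend gives Al the larger value.
Sb > Al: period and group pull opposite ways; the across-period shift dominates (831 vs 578 kJ/mol).
He > Sb: both effects reinforce here, so He is clearly the higher of the two.
For reference (kJ/mol): He 2372, Na 496, Al 578, Sb 831.
So from lowest to highest: Na < Al < Sb < He.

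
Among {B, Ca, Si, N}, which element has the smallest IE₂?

The second ionization energy removes an electron from the +1 ion. For each element: B⁺ still has 2 valence electrons; Ca⁺ still has 1 valence electron; Si⁺ still has 3 valence electrons; N⁺ still has 4 valence electrons.
All are still removing valence electrons, so compare the +1 ions as you would atoms: IE_2 generally rises across a period (higher Z_eff) and falls down a group (larger shell), subject to the usual subshell exceptions.
Valence configurations: B⁺ [He]2s², Ca⁺ [Ar]4s¹, Si⁺ [Ne]3s²3p¹, N⁺ [He]2s²2p².
Tabulated IE_2 (kJ/mol): B 2427, Ca 1145, Si 1577, N 2856.
Hence IE_2: Ca < Si < B < N.

Ca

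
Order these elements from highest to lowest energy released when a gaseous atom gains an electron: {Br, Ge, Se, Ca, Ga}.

Br > Se > Ge > Ga > Ca

Ca is in period 4, group 2; Ga is in period 4, group 13; Ge is in period 4, group 14; Se is in period 4, group 16; Br is in period 4, group 17.
Adding an electron releases more energy for atoms nearer the top right (short of the noble gases).
All lie in period 4, so electron affinity increases left to right.
So from highest to lowest: Br > Se > Ge > Ga > Ca.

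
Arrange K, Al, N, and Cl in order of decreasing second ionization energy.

Consider each +1 ion: K⁺ is the bare [Ar] core; Al⁺ still has 2 valence electrons; N⁺ still has 4 valence electrons; Cl⁺ still has 6 valence electrons.
Pulling an electron out of a noble-gas core costs far more than removing a remaining valence electron, so K sits at the high end of IE_2.
Valence configurations: Al⁺ [Ne]3s², N⁺ [He]2s²2p², Cl⁺ [Ne]3s²3p⁴.
Approximate IE_2 values (kJ/mol): K 3052, Al 1817, N 2856, Cl 2298.
Putting it together, IE_2: Al < Cl < N < K.

K > N > Cl > Al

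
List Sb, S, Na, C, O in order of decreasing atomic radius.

C is in period 2, group 14; O is in period 2, group 16; Na is in period 3, group 1; S is in period 3, group 16; Sb is in period 5, group 15.
Moving right in a period, electrons are added to the same shell under a stronger nuclear pull, so atoms get smaller; moving down, a new shell is opened and atoms get larger.
These span different periods and groups, so the two trends combine.
C > O: both are in period 2; the period trend gives C the larger value.
S > C: the two effects oppose for this pair; the down-group effect wins (103 vs 75 pm).
Sb > S: both effects reinforce here, so Sb is clearly the larger of the two.
Na > Sb: period and group pull opposite ways; the across-period shift dominates (155 vs 140 pm).
Approximate values (pm): C 75, O 63, Na 155, S 103, Sb 140.
So from largest to smallest: Na > Sb > S > C > O.

Na > Sb > S > C > O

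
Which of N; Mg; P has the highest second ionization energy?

IE_2 is the cost of taking one more electron from the +1 cation: N⁺ still has 4 valence electrons; Mg⁺ still has 1 valence electron; P⁺ still has 4 valence electrons.
All are still removing valence electrons, so compare the +1 ions as you would atoms: IE_2 generally rises across a period (higher Z_eff) and falls down a group (larger shell), subject to the usual subshell exceptions.
Valence configurations: N⁺ [He]2s²2p², Mg⁺ [Ne]3s¹, P⁺ [Ne]3s²3p².
Approximate IE_2 values (kJ/mol): N 2856, Mg 1451, P 1907.
So the second ionization energies run Mg < P < N.

N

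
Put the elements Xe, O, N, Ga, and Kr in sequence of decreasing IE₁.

N is in period 2, group 15; O is in period 2, group 16; Ga is in period 4, group 13; Kr is in period 4, group 18; Xe is in period 5, group 18.
First ionization energy rises across a period (greater Z_eff holds electrons more tightly) and falls down a group (valence electrons are farther from the nucleus).
Neither a single period nor a single group — weigh both effects.
Xe > Ga: the two effects oppose for this pair; the across-period effect wins (1170 vs 579 kJ/mol).
O > Xe: the two effects oppose for this pair; the down-group effect wins (1314 vs 1170 kJ/mol).
Kr > O: period and group pull opposite ways; the across-period shift dominates (1351 vs 1314 kJ/mol).
N > Kr: the two effects oppose for this pair; the down-group effect wins (1402 vs 1351 kJ/mol).
Note the exception: N has a higher first ionization energy than O, contrary to the simple trend — pairing an electron in O's 2p⁴ costs repulsion energy, so O ionizes more easily than half-filled N (2p³).
For reference (kJ/mol): N 1402, O 1314, Ga 579, Kr 1351, Xe 1170.
So from highest to lowest: N > Kr > O > Xe > Ga.

N, Kr, O, Xe, Ga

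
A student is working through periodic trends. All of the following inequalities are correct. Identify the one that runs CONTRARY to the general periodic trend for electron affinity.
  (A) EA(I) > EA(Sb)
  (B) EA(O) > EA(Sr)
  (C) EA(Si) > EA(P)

(C)

The general trend: electron affinity increases across a period and decreases down a group.
(A) I (period 5, group 17) vs Sb (period 5, group 15): the stated order agrees with the simple trend.
(B) O (period 2, group 16) vs Sr (period 5, group 2): the stated order agrees with the simple trend.
(C) Si (period 3, group 14) vs P (period 3, group 15): the stated order contradicts the simple trend.
The exception is (C): adding an electron to P's half-filled 3p³ is unfavourable, so Si (3p²) has the more exothermic EA.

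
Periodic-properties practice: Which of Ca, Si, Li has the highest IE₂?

Li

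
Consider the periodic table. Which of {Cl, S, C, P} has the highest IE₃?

IE_3 is the cost of taking one more electron from the +2 cation: Cl²⁺ still has 5 valence electrons; S²⁺ still has 4 valence electrons; C²⁺ still has 2 valence electrons; P²⁺ still has 3 valence electrons.
All are still removing valence electrons, so compare the +2 ions as you would atoms: IE_3 generally rises across a period (higher Z_eff) and falls down a group (larger shell), subject to the usual subshell exceptions.
Valence configurations: Cl²⁺ [Ne]3s²3p³, S²⁺ [Ne]3s²3p², C²⁺ [He]2s², P²⁺ [Ne]3s²3p¹.
The numbers (kJ/mol): Cl 3822, S 3357, C 4620, P 2914.
Overall IE_3 order: P < S < Cl < C.

C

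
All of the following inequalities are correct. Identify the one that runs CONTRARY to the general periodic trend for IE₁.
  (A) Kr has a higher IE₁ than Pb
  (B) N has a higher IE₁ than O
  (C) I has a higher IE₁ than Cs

The general trend: IE₁ increases across a period and decreases down a group.
(A) Kr (period 4, group 18) vs Pb (period 6, group 14): the stated order agrees with the simple trend.
(B) N (period 2, group 15) vs O (period 2, group 16): the stated order contradicts the simple trend.
(C) I (period 5, group 17) vs Cs (period 6, group 1): the stated order agrees with the simple trend.
The exception is (B): pairing an electron in O's 2p⁴ costs repulsion energy, so O ionizes more easily than half-filled N (2p³).

(B)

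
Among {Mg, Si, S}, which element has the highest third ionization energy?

After 2 electrons have been removed, what remains? Mg²⁺ is the bare [Ne] core; Si²⁺ still has 2 valence electrons; S²⁺ still has 4 valence electrons.
Core electrons are held far more tightly than valence electrons, so Mg tops the IE_3 order.
Valence configurations: Si²⁺ [Ne]3s², S²⁺ [Ne]3s²3p².
Tabulated IE_3 (kJ/mol): Mg 7733, Si 3232, S 3357.
So the third ionization energies run Si < S < Mg.

Mg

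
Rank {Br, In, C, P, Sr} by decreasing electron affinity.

Br, C, P, In, Sr

C is in period 2, group 14; P is in period 3, group 15; Br is in period 4, group 17; Sr is in period 5, group 2; In is in period 5, group 13.
Electron affinity generally becomes more exothermic across a period toward the halogens and less exothermic down a group.
These span different periods and groups, so the two trends combine.
In > Sr: In lies to the right of Sr in period 5, so the across-period effect alone puts In higher.
P > In: relative to In, both the across-period and down-group shifts push P's electron affinity up.
C > P: the two effects oppose for this pair; the down-group effect wins (122 vs 72 kJ/mol).
Br > C: the two effects oppose for this pair; the across-period effect wins (325 vs 122 kJ/mol).
Tabulated electron affinity (kJ/mol): C 122, P 72, Br 325, Sr 5, In 29.
So from highest to lowest: Br > C > P > In > Sr.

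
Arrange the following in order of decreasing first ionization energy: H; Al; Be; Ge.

H > Be > Ge > Al

H is in period 1, group 1; Be is in period 2, group 2; Al is in period 3, group 13; Ge is in period 4, group 14.
Removing the outermost electron gets harder across a period and easier down a group.
A diagonal step moves right (one effect) and down (the opposite effect) at once.
Ge > Al: the two effects oppose for this pair; the across-period effect wins (762 vs 578 kJ/mol).
Be > Ge: the two effects oppose for this pair; the down-group effect wins (900 vs 762 kJ/mol).
H > Be: period and group pull opposite ways; the down-group shift dominates (1312 vs 900 kJ/mol).
Approximate values (kJ/mol): H 1312, Be 900, Al 578, Ge 762.
So from highest to lowest: H > Be > Ge > Al.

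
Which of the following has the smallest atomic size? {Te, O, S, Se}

O

Across a period the added protons contract the valence shell; down a group each new principal shell makes the atom larger.
All are in group 16, so atomic radius increases down the group.
The smallest atomic size among these belongs to O.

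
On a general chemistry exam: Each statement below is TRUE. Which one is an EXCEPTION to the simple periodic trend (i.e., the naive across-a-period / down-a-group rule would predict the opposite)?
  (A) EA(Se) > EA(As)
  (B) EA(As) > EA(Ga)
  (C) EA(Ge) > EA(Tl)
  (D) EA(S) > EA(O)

The general trend: electron affinity increases across a period and decreases down a group.
(A) Se (period 4, group 16) vs As (period 4, group 15): the stated order agrees with the simple trend.
(B) As (period 4, group 15) vs Ga (period 4, group 13): the stated order agrees with the simple trend.
(C) Ge (period 4, group 14) vs Tl (period 6, group 13): the stated order agrees with the simple trend.
(D) S (period 3, group 16) vs O (period 2, group 16): the stated order contradicts the simple trend.
The exception is (D): the compact 2p subshell of O repels the added electron more than S's larger 3p does.

(D)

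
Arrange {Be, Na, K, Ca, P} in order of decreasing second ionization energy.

After 1 electron has been removed, what remains? Be⁺ still has 1 valence electron; Na⁺ is the bare [Ne] core; K⁺ is the bare [Ar] core; Ca⁺ still has 1 valence electron; P⁺ still has 4 valence electrons.
Pulling an electron out of a noble-gas core costs far more than removing a remaining valence electron, so K and Na sit at the high end of IE_2.
Valence configurations: Be⁺ [He]2s¹, Ca⁺ [Ar]4s¹, P⁺ [Ne]3s²3p².
The numbers (kJ/mol): Be 1757, Na 4562, K 3052, Ca 1145, P 1907.
So the second ionization energies run Ca < Be < P < K < Na.

Na > K > P > Be > Ca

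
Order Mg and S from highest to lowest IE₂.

S > Mg

After 1 electron has been removed, what remains? Mg⁺ still has 1 valence electron; S⁺ still has 5 valence electrons.
All are still removing valence electrons, so compare the +1 ions as you would atoms: IE_2 generally rises across a period (higher Z_eff) and falls down a group (larger shell), subject to the usual subshell exceptions.
Valence configurations: Mg⁺ [Ne]3s¹, S⁺ [Ne]3s²3p³.
Tabulated IE_2 (kJ/mol): Mg 1451, S 2252.
So the second ionization energies run Mg < S.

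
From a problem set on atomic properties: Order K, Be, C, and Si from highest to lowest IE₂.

K > C > Be > Si

After 1 electron has been removed, what remains? K⁺ is the bare [Ar] core; Be⁺ still has 1 valence electron; C⁺ still has 3 valence electrons; Si⁺ still has 3 valence electrons.
Pulling an electron out of a noble-gas core costs far more than removing a remaining valence electron, so K sits at the high end of IE_2.
Valence configurations: Be⁺ [He]2s¹, C⁺ [He]2s²2p¹, Si⁺ [Ne]3s²3p¹.
Tabulated IE_2 (kJ/mol): K 3052, Be 1757, C 2353, Si 1577.
Overall IE_2 order: Si < Be < C < K.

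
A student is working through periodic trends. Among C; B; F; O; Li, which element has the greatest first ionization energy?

Li is in period 2, group 1; B is in period 2, group 13; C is in period 2, group 14; O is in period 2, group 16; F is in period 2, group 17.
First ionization energy rises across a period (greater Z_eff holds electrons more tightly) and falls down a group (valence electrons are farther from the nucleus).
All lie in period 2, so first ionization energy increases left to right.
The greatest first ionization energy among these belongs to F.

F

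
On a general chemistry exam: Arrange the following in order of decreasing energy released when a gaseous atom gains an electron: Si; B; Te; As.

B is in period 2, group 13; Si is in period 3, group 14; As is in period 4, group 15; Te is in period 5, group 16.
Electron affinity generally becomes more exothermic across a period toward the halogens and less exothermic down a group.
A diagonal step moves right (one effect) and down (the opposite effect) at once.
As > B: the two effects oppose for this pair; the across-period effect wins (78 vs 27 kJ/mol).
Si > As: the two effects oppose for this pair; the down-group effect wins (134 vs 78 kJ/mol).
Te > Si: the two effects oppose for this pair; the across-period effect wins (190 vs 134 kJ/mol).
For reference (kJ/mol): B 27, Si 134, As 78, Te 190.
So from highest to lowest: Te > Si > As > B.

Te > Si > As > B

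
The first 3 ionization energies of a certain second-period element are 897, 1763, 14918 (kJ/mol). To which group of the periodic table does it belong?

Group 2

Look for the largest jump between consecutive ionization energies: IE3/IE2 ≈ 8.5, far larger than any earlier ratio.
That jump marks the point where a core electron is being removed. So the atom has 2 valence electrons.
A main-group element with 2 valence electrons is in group 2.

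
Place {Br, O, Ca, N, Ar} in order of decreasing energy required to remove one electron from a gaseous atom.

N is in period 2, group 15; O is in period 2, group 16; Ar is in period 3, group 18; Ca is in period 4, group 2; Br is in period 4, group 17.
Removing the outermost electron gets harder across a period and easier down a group.
Here both period and group differ, so the two effects have to be weighed against each other.
Br > Ca: Br lies to the right of Ca in period 4, so the across-period effect alone puts Br higher.
O > Br: period and group pull opposite ways; the down-group shift dominates (1314 vs 1140 kJ/mol).
N > O: this pair runs against the simple trend — see the exception note.
Ar > N: the two effects oppose for this pair; the across-period effect wins (1521 vs 1402 kJ/mol).
Note the exception: N has a higher first ionization energy than O, contrary to the simple trend — pairing an electron in O's 2p⁴ costs repulsion energy, so O ionizes more easily than half-filled N (2p³).
Approximate values (kJ/mol): N 1402, O 1314, Ar 1521, Ca 590, Br 1140.
So from highest to lowest: Ar > N > O > Br > Ca.

Ar > N > O > Br > Ca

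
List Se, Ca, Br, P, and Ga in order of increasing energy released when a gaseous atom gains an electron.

Ca, Ga, P, Se, Br

Electron affinity generally becomes more exothermic across a period toward the halogens and less exothermic down a group.
These span different periods and groups, so the two trends combine.
Ga > Ca: Ga lies to the right of Ca in period 4, so the across-period effect alone puts Ga higher.
P > Ga: both effects reinforce here, so P is clearly the higher of the two.
Se > P: the two effects oppose for this pair; the across-period effect wins (195 vs 72 kJ/mol).
Br > Se: Br lies to the right of Se in period 4, so the across-period effect alone puts Br higher.
For reference (kJ/mol): P 72, Ca 2, Ga 29, Se 195, Br 325.
So from lowest to highest: Ca < Ga < P < Se < Br.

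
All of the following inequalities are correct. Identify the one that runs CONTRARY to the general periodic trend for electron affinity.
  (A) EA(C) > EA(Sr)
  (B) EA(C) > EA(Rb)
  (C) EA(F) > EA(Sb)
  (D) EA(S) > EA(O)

(D)

The general trend: electron affinity increases across a period and decreases down a group.
(A) C (period 2, group 14) vs Sr (period 5, group 2): the stated order agrees with the simple trend.
(B) C (period 2, group 14) vs Rb (period 5, group 1): the stated order agrees with the simple trend.
(C) F (period 2, group 17) vs Sb (period 5, group 15): the stated order agrees with the simple trend.
(D) S (period 3, group 16) vs O (period 2, group 16): the stated order contradicts the simple trend.
The exception is (D): the compact 2p subshell of O repels the added electron more than S's larger 3p does.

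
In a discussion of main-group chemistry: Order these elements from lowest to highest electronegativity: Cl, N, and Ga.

Atoms toward the upper right of the periodic table pull bonding electrons most strongly.
These span different periods and groups, so the two trends combine.
N > Ga: both effects reinforce here, so N is clearly the higher of the two.
Cl > N: period and group pull opposite ways; the across-period shift dominates (3.16 vs 3.04).
Tabulated electronegativity (Pauling): N 3.04, Cl 3.16, Ga 1.81.
So from lowest to highest: Ga < N < Cl.

Ga, N, Cl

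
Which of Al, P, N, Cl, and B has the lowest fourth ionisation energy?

Consider each +3 ion: Al³⁺ is the bare [Ne] core; P³⁺ still has 2 valence electrons; N³⁺ still has 2 valence electrons; Cl³⁺ still has 4 valence electrons; B³⁺ is the bare [He] core.
Pulling an electron out of a noble-gas core costs far more than removing a remaining valence electron, so Al and B sit at the high end of IE_4.
Valence configurations: P³⁺ [Ne]3s², N³⁺ [He]2s², Cl³⁺ [Ne]3s²3p².
The numbers (kJ/mol): Al 11577, P 4964, N 7475, Cl 5159, B 25026.
So the fourth ionization energies run P < Cl < N < Al < B.

P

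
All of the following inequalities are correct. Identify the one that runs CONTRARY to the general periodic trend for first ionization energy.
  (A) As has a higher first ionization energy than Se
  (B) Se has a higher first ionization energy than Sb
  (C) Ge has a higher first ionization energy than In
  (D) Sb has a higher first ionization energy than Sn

The general trend: first ionization energy increases across a period and decreases down a group.
(A) As (period 4, group 15) vs Se (period 4, group 16): the stated order contradicts the simple trend.
(B) Se (period 4, group 16) vs Sb (period 5, group 15): the stated order agrees with the simple trend.
(C) Ge (period 4, group 14) vs In (period 5, group 13): the stated order agrees with the simple trend.
(D) Sb (period 5, group 15) vs Sn (period 5, group 14): the stated order agrees with the simple trend.
The exception is (A): Se (4p⁴) ionizes more easily than half-filled As (4p³).

(A)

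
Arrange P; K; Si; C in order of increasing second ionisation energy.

Si < P < C < K

IE_2 is the cost of taking one more electron from the +1 cation: P⁺ still has 4 valence electrons; K⁺ is the bare [Ar] core; Si⁺ still has 3 valence electrons; C⁺ still has 3 valence electrons.
Pulling an electron out of a noble-gas core costs far more than removing a remaining valence electron, so K sits at the high end of IE_2.
Valence configurations: P⁺ [Ne]3s²3p², Si⁺ [Ne]3s²3p¹, C⁺ [He]2s²2p¹.
The numbers (kJ/mol): P 1907, K 3052, Si 1577, C 2353.
Overall IE_2 order: Si < P < C < K.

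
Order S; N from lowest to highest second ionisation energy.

IE_2 is the cost of taking one more electron from the +1 cation: S⁺ still has 5 valence electrons; N⁺ still has 4 valence electrons.
All are still removing valence electrons, so compare the +1 ions as you would atoms: IE_2 generally rises across a period (higher Z_eff) and falls down a group (larger shell), subject to the usual subshell exceptions.
Valence configurations: S⁺ [Ne]3s²3p³, N⁺ [He]2s²2p².
Approximate IE_2 values (kJ/mol): S 2252, N 2856.
Hence IE_2: S < N.

S, N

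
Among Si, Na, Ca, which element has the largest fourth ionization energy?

Na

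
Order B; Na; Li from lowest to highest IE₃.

The third ionization energy removes an electron from the +2 ion. For each element: B²⁺ still has 1 valence electron; Na²⁺ is already 1 electron into the core; Li²⁺ is already 1 electron into the core.
Pulling an electron out of a noble-gas core costs far more than removing a remaining valence electron, so Na and Li sit at the high end of IE_3.
Tabulated IE_3 (kJ/mol): B 3660, Na 6910, Li 11815.
So the third ionization energies run B < Na < Li.

B < Na < Li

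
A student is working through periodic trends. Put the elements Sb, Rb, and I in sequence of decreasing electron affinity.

Rb is in period 5, group 1; Sb is in period 5, group 15; I is in period 5, group 17.
EA tends to increase across a period and decrease down a group, though the pattern is less regular than for IE or radius.
All lie in period 5, so electron affinity increases left to right.
So from highest to lowest: I > Sb > Rb.

I > Sb > Rb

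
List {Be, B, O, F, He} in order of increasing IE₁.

B < Be < O < F < He

Removing the outermost electron gets harder across a period and easier down a group.
These span different periods and groups, so the two trends combine.
Be > B: this pair runs against the simple trend — see the exception note.
O > Be: O lies to the right of Be in period 2, so the across-period effect alone puts O higher.
F > O: F lies to the right of O in period 2, so the across-period effect alone puts F higher.
He > F: relative to F, both the across-period and down-group shifts push He's first ionization energy up.
Note the exception: Be has a higher first ionization energy than B, contrary to the simple trend — removing B's lone 2p electron is easier than breaking Be's filled 2s².
Approximate values (kJ/mol): He 2372, Be 900, B 801, O 1314, F 1681.
So from lowest to highest: B < Be < O < F < He.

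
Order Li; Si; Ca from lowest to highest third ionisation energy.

Si, Ca, Li

After 2 electrons have been removed, what remains? Li²⁺ is already 1 electron into the core; Si²⁺ still has 2 valence electrons; Ca²⁺ is the bare [Ar] core.
Core electrons are held far more tightly than valence electrons, so Ca and Li top the IE_3 order.
Tabulated IE_3 (kJ/mol): Li 11815, Si 3232, Ca 4912.
Overall IE_3 order: Si < Ca < Li.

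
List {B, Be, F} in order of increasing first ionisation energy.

B < Be < F

Be is in period 2, group 2; B is in period 2, group 13; F is in period 2, group 17.
First ionization energy rises across a period (greater Z_eff holds electrons more tightly) and falls down a group (valence electrons are farther from the nucleus).
All lie in period 2; the across-period trend (first ionization energy increases left to right) applies, with the exception below.
Note the exception: Be has a higher first ionization energy than B, contrary to the simple trend — removing B's lone 2p electron is easier than breaking Be's filled 2s².
For reference (kJ/mol): Be 900, B 801, F 1681.
So from lowest to highest: B < Be < F.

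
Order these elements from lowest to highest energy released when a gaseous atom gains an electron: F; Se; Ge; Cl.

Ge, Se, F, Cl

F is in period 2, group 17; Cl is in period 3, group 17; Ge is in period 4, group 14; Se is in period 4, group 16.
Atoms with high Z_eff and room in the valence shell (especially the halogens) have the most exothermic electron affinities.
Here both period and group differ, so the two effects have to be weighed against each other.
Se > Ge: both are in period 4; the period trend gives Se the larger value.
F > Se: relative to Se, both the across-period and down-group shifts push F's electron affinity up.
Cl > F: this pair runs against the simple trend — see the exception note.
Note the exception: Cl has a higher electron affinity than F, contrary to the simple trend — F's small 2p subshell makes the incoming electron feel strong e⁻–e⁻ repulsion, so Cl actually releases more energy on gaining an electron.
Tabulated electron affinity (kJ/mol): F 328, Cl 349, Ge 119, Se 195.
So from lowest to highest: Ge < Se < F < Cl.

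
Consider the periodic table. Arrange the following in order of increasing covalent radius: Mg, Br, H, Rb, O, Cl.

H, O, Cl, Br, Mg, Rb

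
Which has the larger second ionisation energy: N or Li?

Li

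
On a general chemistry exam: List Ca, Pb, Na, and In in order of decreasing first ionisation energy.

Pb, Ca, In, Na

Removing the outermost electron gets harder across a period and easier down a group.
These sit on a diagonal, where the across-period and down-group effects partly cancel.
In > Na: period and group pull opposite ways; the across-period shift dominates (558 vs 496 kJ/mol).
Ca > In: the two effects oppose for this pair; the down-group effect wins (590 vs 558 kJ/mol).
Pb > Ca: the two effects oppose for this pair; the across-period effect wins (716 vs 590 kJ/mol).
Approximate values (kJ/mol): Na 496, Ca 590, In 558, Pb 716.
So from highest to lowest: Pb > Ca > In > Na.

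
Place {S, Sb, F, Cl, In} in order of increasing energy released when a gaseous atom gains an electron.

In, Sb, S, F, Cl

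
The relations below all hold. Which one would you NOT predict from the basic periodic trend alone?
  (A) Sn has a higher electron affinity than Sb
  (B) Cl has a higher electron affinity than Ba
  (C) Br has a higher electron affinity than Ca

(A)

The general trend: electron affinity increases across a period and decreases down a group.
(A) Sn (period 5, group 14) vs Sb (period 5, group 15): the stated order contradicts the simple trend.
(B) Cl (period 3, group 17) vs Ba (period 6, group 2): the stated order agrees with the simple trend.
(C) Br (period 4, group 17) vs Ca (period 4, group 2): the stated order agrees with the simple trend.
The exception is (A): adding an electron to Sb's half-filled 5p³ is unfavourable, so Sn has the more exothermic EA.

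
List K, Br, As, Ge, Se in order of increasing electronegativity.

K, Ge, As, Se, Br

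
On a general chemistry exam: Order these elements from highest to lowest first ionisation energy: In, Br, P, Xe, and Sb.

Xe, Br, P, Sb, In

P is in period 3, group 15; Br is in period 4, group 17; In is in period 5, group 13; Sb is in period 5, group 15; Xe is in period 5, group 18.
First ionization energy rises across a period (greater Z_eff holds electrons more tightly) and falls down a group (valence electrons are farther from the nucleus).
Here both period and group differ, so the two effects have to be weighed against each other.
Sb > In: both are in period 5; the period trend gives Sb the larger value.
P > Sb: they share group 15; the group trend gives P the larger value.
Br > P: the two effects oppose for this pair; the across-period effect wins (1140 vs 1012 kJ/mol).
Xe > Br: period and group pull opposite ways; the across-period shift dominates (1170 vs 1140 kJ/mol).
Tabulated first ionization energy (kJ/mol): P 1012, Br 1140, In 558, Sb 831, Xe 1170.
So from highest to lowest: Xe > Br > P > Sb > In.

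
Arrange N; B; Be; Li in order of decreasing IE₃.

Be > Li > N > B

IE_3 is the cost of taking one more electron from the +2 cation: N²⁺ still has 3 valence electrons; B²⁺ still has 1 valence electron; Be²⁺ is the bare [He] core; Li²⁺ is already 1 electron into the core.
Breaking into a closed-shell core is much more expensive than removing a leftover valence electron — Li and Be have the largest IE_3 here.
Valence configurations: N²⁺ [He]2s²2p¹, B²⁺ [He]2s¹.
Tabulated IE_3 (kJ/mol): N 4578, B 3660, Be 14849, Li 11815.
So the third ionization energies run B < N < Li < Be.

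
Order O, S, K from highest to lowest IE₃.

O, K, S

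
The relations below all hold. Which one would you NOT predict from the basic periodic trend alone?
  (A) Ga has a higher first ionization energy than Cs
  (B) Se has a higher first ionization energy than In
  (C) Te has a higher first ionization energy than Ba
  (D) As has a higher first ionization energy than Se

(D)

The general trend: first ionization energy increases across a period and decreases down a group.
(A) Ga (period 4, group 13) vs Cs (period 6, group 1): the stated order agrees with the simple trend.
(B) Se (period 4, group 16) vs In (period 5, group 13): the stated order agrees with the simple trend.
(C) Te (period 5, group 16) vs Ba (period 6, group 2): the stated order agrees with the simple trend.
(D) As (period 4, group 15) vs Se (period 4, group 16): the stated order contradicts the simple trend.
The exception is (D): Se (4p⁴) ionizes more easily than half-filled As (4p³).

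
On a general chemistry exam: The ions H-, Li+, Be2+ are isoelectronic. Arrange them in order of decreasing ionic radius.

All of these have 2 electrons, so size is governed by nuclear charge alone: the more protons, the stronger the pull on the same electron cloud, and the smaller the ion.
Nuclear charges: Be2+ (Z=4), Li+ (Z=3), H- (Z=1).
Largest to smallest: H- > Li+ > Be2+.

H-, Li+, Be2+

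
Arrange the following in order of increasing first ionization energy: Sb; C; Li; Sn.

Li < Sn < Sb < C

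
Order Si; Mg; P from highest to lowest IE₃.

Consider each +2 ion: Si²⁺ still has 2 valence electrons; Mg²⁺ is the bare [Ne] core; P²⁺ still has 3 valence electrons.
Core electrons are held far more tightly than valence electrons, so Mg tops the IE_3 order.
Valence configurations: Si²⁺ [Ne]3s², P²⁺ [Ne]3s²3p¹.
P²⁺ loses a lone 3p electron whereas Si²⁺ must break into a filled 3s² pair, so IE_3(Si) > IE_3(P) even though P has the higher nuclear charge.
Tabulated IE_3 (kJ/mol): Si 3232, Mg 7733, P 2914.
So the third ionization energies run P < Si < Mg.

Mg > Si > P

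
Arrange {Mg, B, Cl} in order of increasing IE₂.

The second ionization energy removes an electron from the +1 ion. For each element: Mg⁺ still has 1 valence electron; B⁺ still has 2 valence electrons; Cl⁺ still has 6 valence electrons.
All are still removing valence electrons, so compare the +1 ions as you would atoms: IE_2 generally rises across a period (higher Z_eff) and falls down a group (larger shell), subject to the usual subshell exceptions.
Valence configurations: Mg⁺ [Ne]3s¹, B⁺ [He]2s², Cl⁺ [Ne]3s²3p⁴.
Approximate IE_2 values (kJ/mol): Mg 1451, B 2427, Cl 2298.
Hence IE_2: Mg < Cl < B.

Mg, Cl, B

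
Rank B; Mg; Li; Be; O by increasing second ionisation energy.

Mg < Be < B < O < Li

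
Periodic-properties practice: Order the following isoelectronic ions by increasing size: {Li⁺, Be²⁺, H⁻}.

Be²⁺ < Li⁺ < H⁻

All of these have 2 electrons, so size is governed by nuclear charge alone: the more protons, the stronger the pull on the same electron cloud, and the smaller the ion.
Nuclear charges: Be²⁺ (Z=4), Li⁺ (Z=3), H⁻ (Z=1).
Smallest to largest: Be²⁺ < Li⁺ < H⁻.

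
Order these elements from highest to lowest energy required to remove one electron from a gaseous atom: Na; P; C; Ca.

C is in period 2, group 14; Na is in period 3, group 1; P is in period 3, group 15; Ca is in period 4, group 2.
Removing the outermost electron gets harder across a period and easier down a group.
Here both period and group differ, so the two effects have to be weighed against each other.
Ca > Na: period and group pull opposite ways; the across-period shift dominates (590 vs 496 kJ/mol).
P > Ca: both effects reinforce here, so P is clearly the higher of the two.
C > P: period and group pull opposite ways; the down-group shift dominates (1086 vs 1012 kJ/mol).
Approximate values (kJ/mol): C 1086, Na 496, P 1012, Ca 590.
So from highest to lowest: C > P > Ca > Na.

C > P > Ca > Na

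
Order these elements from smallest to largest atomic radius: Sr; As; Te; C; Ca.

C is in period 2, group 14; Ca is in period 4, group 2; As is in period 4, group 15; Sr is in period 5, group 2; Te is in period 5, group 16.
Across a period the added protons contract the valence shell; down a group each new principal shell makes the atom larger.
Here both period and group differ, so the two effects have to be weighed against each other.
As > C: the two effects oppose for this pair; the down-group effect wins (121 vs 75 pm).
Te > As: period and group pull opposite ways; the down-group shift dominates (136 vs 121 pm).
Ca > Te: period and group pull opposite ways; the across-period shift dominates (171 vs 136 pm).
Sr > Ca: Sr sits below Ca in group 2, so the down-group effect alone puts Sr larger.
Tabulated atomic radius (pm): C 75, Ca 171, As 121, Sr 185, Te 136.
So from smallest to largest: C < As < Te < Ca < Sr.

C, As, Te, Ca, Sr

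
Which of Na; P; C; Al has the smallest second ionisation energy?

Al

After 1 electron has been removed, what remains? Na⁺ is the bare [Ne] core; P⁺ still has 4 valence electrons; C⁺ still has 3 valence electrons; Al⁺ still has 2 valence electrons.
Core electrons are held far more tightly than valence electrons, so Na tops the IE_2 order.
Valence configurations: P⁺ [Ne]3s²3p², C⁺ [He]2s²2p¹, Al⁺ [Ne]3s².
Approximate IE_2 values (kJ/mol): Na 4562, P 1907, C 2353, Al 1817.
Hence IE_2: Al < P < C < Na.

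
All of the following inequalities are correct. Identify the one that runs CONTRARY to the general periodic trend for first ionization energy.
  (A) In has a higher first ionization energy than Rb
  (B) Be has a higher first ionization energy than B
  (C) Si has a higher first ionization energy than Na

(B)

The general trend: first ionization energy increases across a period and decreases down a group.
(A) In (period 5, group 13) vs Rb (period 5, group 1): the stated order agrees with the simple trend.
(B) Be (period 2, group 2) vs B (period 2, group 13): the stated order contradicts the simple trend.
(C) Si (period 3, group 14) vs Na (period 3, group 1): the stated order agrees with the simple trend.
The exception is (B): removing B's lone 2p electron is easier than breaking Be's filled 2s².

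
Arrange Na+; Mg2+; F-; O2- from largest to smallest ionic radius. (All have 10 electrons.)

O2- > F- > Na+ > Mg2+

All of these have 10 electrons, so size is governed by nuclear charge alone: the more protons, the stronger the pull on the same electron cloud, and the smaller the ion.
Nuclear charges: Mg2+ (Z=12), Na+ (Z=11), F- (Z=9), O2- (Z=8).
Largest to smallest: O2- > F- > Na+ > Mg2+.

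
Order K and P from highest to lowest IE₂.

K, P

After 1 electron has been removed, what remains? K⁺ is the bare [Ar] core; P⁺ still has 4 valence electrons.
Core electrons are held far more tightly than valence electrons, so K tops the IE_2 order.
Tabulated IE_2 (kJ/mol): K 3052, P 1907.
So the second ionization energies run P < K.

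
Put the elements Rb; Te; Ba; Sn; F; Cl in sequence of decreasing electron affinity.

Cl > F > Te > Sn > Rb > Ba

F is in period 2, group 17; Cl is in period 3, group 17; Rb is in period 5, group 1; Sn is in period 5, group 14; Te is in period 5, group 16; Ba is in period 6, group 2.
Atoms with high Z_eff and room in the valence shell (especially the halogens) have the most exothermic electron affinities.
Here both period and group differ, so the two effects have to be weighed against each other.
Rb > Ba: the two effects oppose for this pair; the down-group effect wins (47 vs 14 kJ/mol).
Sn > Rb: both are in period 5; the period trend gives Sn the larger value.
Te > Sn: both are in period 5; the period trend gives Te the larger value.
F > Te: relative to Te, both the across-period and down-group shifts push F's electron affinity up.
Cl > F: this pair runs against the simple trend — see the exception note.
Note the exception: Cl has a higher electron affinity than F, contrary to the simple trend — F's small 2p subshell makes the incoming electron feel strong e⁻–e⁻ repulsion, so Cl actually releases more energy on gaining an electron.
Approximate values (kJ/mol): F 328, Cl 349, Rb 47, Sn 107, Te 190, Ba 14.
So from highest to lowest: Cl > F > Te > Sn > Rb > Ba.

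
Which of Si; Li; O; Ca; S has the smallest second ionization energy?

Consider each +1 ion: Si⁺ still has 3 valence electrons; Li⁺ is the bare [He] core; O⁺ still has 5 valence electrons; Ca⁺ still has 1 valence electron; S⁺ still has 5 valence electrons.
Core electrons are held far more tightly than valence electrons, so Li tops the IE_2 order.
Valence configurations: Si⁺ [Ne]3s²3p¹, O⁺ [He]2s²2p³, Ca⁺ [Ar]4s¹, S⁺ [Ne]3s²3p³.
Approximate IE_2 values (kJ/mol): Si 1577, Li 7298, O 3388, Ca 1145, S 2252.
So the second ionization energies run Ca < Si < S < O < Li.

Ca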